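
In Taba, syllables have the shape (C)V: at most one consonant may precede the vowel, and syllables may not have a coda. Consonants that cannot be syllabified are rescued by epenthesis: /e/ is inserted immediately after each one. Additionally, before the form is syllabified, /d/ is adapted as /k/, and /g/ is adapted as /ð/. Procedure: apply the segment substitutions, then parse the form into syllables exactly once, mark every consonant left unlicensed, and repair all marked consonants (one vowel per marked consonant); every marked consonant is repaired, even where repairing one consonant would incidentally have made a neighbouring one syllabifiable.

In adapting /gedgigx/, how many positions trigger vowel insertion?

After substitution the input is /ðekðiðx/.
The unsyllabifiable consonants are /k/, /ð/, /x/; each receives one epenthetic vowel.

3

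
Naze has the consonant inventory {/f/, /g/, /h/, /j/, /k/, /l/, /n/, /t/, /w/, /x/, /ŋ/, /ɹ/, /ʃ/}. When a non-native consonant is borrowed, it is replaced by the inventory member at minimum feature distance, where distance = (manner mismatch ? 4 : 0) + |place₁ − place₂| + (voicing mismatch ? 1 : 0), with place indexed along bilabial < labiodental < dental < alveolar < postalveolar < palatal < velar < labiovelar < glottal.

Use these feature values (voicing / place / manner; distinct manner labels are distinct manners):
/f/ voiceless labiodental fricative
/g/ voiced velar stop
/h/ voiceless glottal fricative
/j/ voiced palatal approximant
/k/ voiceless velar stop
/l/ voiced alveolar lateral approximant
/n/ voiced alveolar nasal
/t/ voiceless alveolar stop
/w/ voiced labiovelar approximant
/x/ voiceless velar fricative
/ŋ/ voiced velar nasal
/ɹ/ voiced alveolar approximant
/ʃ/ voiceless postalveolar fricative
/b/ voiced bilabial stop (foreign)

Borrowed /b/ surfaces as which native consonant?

/t/ is closest: same manner (stop), place distance 3 (bilabial→alveolar), voicing differs (+1); total 4. Next closest is /f/ at distance 6.

t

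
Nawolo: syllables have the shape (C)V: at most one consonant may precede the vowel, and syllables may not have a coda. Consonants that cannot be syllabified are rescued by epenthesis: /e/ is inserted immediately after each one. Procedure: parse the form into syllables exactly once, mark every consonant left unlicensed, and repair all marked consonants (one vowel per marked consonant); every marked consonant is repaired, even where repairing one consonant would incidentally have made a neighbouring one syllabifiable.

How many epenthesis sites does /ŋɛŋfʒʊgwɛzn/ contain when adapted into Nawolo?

The unsyllabifiable consonants are /ŋ/, /f/, /g/, /z/, /n/; each receives one epenthetic vowel.

5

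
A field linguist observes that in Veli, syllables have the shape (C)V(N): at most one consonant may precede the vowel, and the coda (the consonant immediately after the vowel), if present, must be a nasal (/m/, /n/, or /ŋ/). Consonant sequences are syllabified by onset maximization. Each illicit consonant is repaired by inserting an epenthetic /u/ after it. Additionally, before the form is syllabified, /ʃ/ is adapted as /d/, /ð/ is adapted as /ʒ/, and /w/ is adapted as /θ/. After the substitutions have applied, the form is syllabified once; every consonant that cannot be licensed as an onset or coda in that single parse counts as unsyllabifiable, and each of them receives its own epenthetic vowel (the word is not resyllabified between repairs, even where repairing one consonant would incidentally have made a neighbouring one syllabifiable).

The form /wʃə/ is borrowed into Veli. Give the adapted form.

Substitution: /w/ → /θ/, /ʃ/ → /d/, giving /θdə/.
Syllabifying with onset maximization leaves /θ/ stranded (only a nasal (/m/, /n/, or /ŋ/) is licensed in coda position; onsets are limited to one consonant).
Each unlicensed consonant becomes the onset of a new syllable: /θ/ → /θu/.

θudə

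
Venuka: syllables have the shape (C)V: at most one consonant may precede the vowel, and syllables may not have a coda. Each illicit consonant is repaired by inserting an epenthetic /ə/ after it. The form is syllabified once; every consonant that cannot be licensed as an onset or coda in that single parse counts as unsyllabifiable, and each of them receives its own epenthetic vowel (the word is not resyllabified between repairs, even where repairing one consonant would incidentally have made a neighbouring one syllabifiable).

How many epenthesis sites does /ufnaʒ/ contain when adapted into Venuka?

The unsyllabifiable consonants are /f/, /ʒ/; each receives one epenthetic vowel.

2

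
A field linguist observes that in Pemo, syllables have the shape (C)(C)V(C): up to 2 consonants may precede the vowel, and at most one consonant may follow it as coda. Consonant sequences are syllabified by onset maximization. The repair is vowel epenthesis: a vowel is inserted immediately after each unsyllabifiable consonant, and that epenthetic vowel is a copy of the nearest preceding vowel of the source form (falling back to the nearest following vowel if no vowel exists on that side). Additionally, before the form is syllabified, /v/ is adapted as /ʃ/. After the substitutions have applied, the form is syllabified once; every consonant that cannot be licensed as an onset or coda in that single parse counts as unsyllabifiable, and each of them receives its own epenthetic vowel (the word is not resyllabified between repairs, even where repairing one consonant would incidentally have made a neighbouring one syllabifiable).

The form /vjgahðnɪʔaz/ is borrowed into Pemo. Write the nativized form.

Substitution: /v/ → /ʃ/, giving /ʃjgahðnɪʔaz/.
The consonants /ʃ/ cannot be parsed into a legal (C)(C)V(C) syllable (at most one coda consonant is licensed; onsets may contain at most 2 consonants).
Each unlicensed consonant becomes the onset of a new syllable: /ʃ/ → /ʃa/.

ʃajgahðnɪʔaz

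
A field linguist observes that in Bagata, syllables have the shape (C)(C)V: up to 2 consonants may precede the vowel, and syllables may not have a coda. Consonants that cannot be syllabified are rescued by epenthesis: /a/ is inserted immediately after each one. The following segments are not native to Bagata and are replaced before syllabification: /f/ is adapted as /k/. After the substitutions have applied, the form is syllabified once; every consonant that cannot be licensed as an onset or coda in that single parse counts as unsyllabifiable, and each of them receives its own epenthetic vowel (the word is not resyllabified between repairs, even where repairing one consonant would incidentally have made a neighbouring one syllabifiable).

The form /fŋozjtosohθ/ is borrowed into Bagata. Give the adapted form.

Substitution: /f/ → /k/, giving /kŋozjtosohθ/.
Under (C)(C)V, the unsyllabifiable consonants are /z/, /h/, /θ/ (no codas are permitted; onsets may contain at most 2 consonants).
Inserting the epenthetic vowel yields /z/ → /za/, /h/ → /ha/, /θ/ → /θa/.

kŋozajtosohaθa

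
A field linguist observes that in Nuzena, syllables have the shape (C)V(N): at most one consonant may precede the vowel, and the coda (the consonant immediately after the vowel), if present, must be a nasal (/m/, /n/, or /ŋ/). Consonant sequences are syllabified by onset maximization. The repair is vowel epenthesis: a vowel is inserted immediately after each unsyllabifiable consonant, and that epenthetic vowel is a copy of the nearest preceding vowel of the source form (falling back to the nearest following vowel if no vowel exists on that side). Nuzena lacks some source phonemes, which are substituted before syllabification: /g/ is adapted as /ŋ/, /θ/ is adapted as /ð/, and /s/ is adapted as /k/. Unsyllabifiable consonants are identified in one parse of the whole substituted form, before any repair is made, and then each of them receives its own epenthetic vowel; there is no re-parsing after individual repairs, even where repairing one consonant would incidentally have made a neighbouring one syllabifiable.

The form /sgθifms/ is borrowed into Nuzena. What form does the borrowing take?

kiŋiðifimiki

Substitution: /s/ → /k/, /g/ → /ŋ/, /θ/ → /ð/, giving /kŋðifmk/.
Syllabifying with onset maximization leaves /k/, /ŋ/, /f/, /m/, /k/ stranded (only a nasal (/m/, /n/, or /ŋ/) is licensed in coda position; onsets are limited to one consonant).
Inserting the epenthetic vowel yields /k/ → /ki/, /ŋ/ → /ŋi/, /f/ → /fi/, /m/ → /mi/, /k/ → /ki/.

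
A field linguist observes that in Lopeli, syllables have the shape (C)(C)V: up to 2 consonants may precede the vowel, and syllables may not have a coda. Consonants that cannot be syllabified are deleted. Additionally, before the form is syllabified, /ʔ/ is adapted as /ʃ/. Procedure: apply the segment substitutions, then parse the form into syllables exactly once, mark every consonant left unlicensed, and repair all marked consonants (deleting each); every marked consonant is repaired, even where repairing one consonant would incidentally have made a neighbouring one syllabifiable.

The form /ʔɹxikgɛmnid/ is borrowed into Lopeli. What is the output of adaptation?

Substitution: /ʔ/ → /ʃ/, giving /ʃɹxikgɛmnid/.
The consonants /ʃ/, /d/ cannot be parsed into a legal (C)(C)V syllable (no codas are permitted; onsets may contain at most 2 consonants).
Deleting the stranded consonants removes /ʃ/, /d/.

ɹxikgɛmni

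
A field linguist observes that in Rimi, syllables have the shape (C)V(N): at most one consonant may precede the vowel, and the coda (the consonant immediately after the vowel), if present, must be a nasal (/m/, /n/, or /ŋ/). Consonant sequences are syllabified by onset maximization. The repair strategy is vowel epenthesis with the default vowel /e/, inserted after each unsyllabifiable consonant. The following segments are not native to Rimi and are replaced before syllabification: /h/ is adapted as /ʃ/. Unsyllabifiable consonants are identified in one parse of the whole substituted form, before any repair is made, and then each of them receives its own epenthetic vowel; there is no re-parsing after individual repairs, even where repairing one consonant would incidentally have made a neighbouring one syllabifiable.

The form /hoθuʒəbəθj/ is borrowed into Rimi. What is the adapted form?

Substitution: /h/ → /ʃ/, giving /ʃoθuʒəbəθj/.
Under (C)V(N), the unsyllabifiable consonants are /θ/, /j/ (only a nasal (/m/, /n/, or /ŋ/) is licensed in coda position; onsets are limited to one consonant).
Each unlicensed consonant becomes the onset of a new syllable: /θ/ → /θe/, /j/ → /je/.

ʃoθuʒəbəθeje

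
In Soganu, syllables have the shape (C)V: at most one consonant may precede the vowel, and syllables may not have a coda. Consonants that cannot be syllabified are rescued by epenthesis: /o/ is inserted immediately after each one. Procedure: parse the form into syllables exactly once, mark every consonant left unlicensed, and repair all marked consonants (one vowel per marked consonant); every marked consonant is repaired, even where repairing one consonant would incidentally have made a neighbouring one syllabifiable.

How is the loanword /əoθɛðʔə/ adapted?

əoθɛðoʔə

Syllabifying with onset maximization leaves /ð/ stranded (no codas are permitted; onsets are limited to one consonant).
Epenthesis after each stranded consonant: /ð/ → /ðo/.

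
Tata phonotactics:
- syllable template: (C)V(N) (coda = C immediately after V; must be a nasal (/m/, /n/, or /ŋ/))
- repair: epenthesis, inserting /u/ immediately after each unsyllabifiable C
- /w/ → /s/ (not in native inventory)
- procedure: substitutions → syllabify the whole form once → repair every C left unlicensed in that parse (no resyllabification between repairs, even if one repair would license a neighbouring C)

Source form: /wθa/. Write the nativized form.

Substitution: /w/ → /s/, giving /sθa/.
The consonants /s/ cannot be parsed into a legal (C)V(N) syllable (only a nasal (/m/, /n/, or /ŋ/) is licensed in coda position; onsets are limited to one consonant).
Each unlicensed consonant becomes the onset of a new syllable: /s/ → /su/.

suθa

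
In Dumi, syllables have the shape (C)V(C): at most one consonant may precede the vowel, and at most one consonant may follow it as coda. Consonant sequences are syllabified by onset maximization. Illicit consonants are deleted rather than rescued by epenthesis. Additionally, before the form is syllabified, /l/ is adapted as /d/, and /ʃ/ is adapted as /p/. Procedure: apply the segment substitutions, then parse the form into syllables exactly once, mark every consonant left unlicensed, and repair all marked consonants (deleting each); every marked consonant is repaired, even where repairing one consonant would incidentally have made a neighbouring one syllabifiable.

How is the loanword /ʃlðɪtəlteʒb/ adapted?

ðɪtədteʒ

Substitution: /ʃ/ → /p/, /l/ → /d/, giving /pdðɪtədteʒb/.
Under (C)V(C), the unsyllabifiable consonants are /p/, /d/, /b/ (at most one coda consonant is licensed; onsets are limited to one consonant).
Each unlicensed consonant is deleted: /p/, /d/, /b/.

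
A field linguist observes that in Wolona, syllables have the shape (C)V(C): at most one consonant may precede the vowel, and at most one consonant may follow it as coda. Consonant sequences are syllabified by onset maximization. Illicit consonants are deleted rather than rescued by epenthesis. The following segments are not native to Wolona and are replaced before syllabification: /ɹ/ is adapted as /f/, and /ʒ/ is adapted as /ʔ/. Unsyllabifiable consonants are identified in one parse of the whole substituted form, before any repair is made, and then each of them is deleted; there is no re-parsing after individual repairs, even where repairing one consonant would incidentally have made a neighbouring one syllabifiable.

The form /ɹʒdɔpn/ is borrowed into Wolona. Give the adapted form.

Substitution: /ɹ/ → /f/, /ʒ/ → /ʔ/, giving /fʔdɔpn/.
Syllabifying with onset maximization leaves /f/, /ʔ/, /n/ stranded (at most one coda consonant is licensed; onsets are limited to one consonant).
Deleting the stranded consonants removes /f/, /ʔ/, /n/.

dɔp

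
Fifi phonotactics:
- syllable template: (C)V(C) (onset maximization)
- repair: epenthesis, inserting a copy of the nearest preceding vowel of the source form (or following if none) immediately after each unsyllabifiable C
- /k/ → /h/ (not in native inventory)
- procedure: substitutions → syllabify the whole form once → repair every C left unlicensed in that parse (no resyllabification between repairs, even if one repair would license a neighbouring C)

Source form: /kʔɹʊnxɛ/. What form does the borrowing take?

hʊʔʊɹʊnxɛ

Substitution: /k/ → /h/, giving /hʔɹʊnxɛ/.
Under (C)V(C), the unsyllabifiable consonants are /h/, /ʔ/ (at most one coda consonant is licensed; onsets are limited to one consonant).
Each unlicensed consonant becomes the onset of a new syllable: /h/ → /hʊ/, /ʔ/ → /ʔʊ/.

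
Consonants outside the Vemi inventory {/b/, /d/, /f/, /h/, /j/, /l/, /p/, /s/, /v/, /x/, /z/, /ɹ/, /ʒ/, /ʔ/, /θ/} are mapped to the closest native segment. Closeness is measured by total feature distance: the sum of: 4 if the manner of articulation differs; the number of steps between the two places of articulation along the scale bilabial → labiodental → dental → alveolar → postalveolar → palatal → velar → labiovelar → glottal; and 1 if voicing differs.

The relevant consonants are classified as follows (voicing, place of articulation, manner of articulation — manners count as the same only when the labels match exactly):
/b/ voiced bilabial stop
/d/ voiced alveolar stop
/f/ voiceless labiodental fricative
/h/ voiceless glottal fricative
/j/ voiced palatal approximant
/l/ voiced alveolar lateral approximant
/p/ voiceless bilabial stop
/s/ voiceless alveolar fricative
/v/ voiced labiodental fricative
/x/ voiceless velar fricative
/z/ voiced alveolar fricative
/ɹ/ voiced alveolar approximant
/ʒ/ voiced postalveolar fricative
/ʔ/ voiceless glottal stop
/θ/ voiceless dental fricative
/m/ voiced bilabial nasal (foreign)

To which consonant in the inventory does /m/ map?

b

/b/ is closest: manner differs (nasal→stop, +4), place distance 0 (bilabial→bilabial), same voicing; total 4. Next closest is /p/ at distance 5.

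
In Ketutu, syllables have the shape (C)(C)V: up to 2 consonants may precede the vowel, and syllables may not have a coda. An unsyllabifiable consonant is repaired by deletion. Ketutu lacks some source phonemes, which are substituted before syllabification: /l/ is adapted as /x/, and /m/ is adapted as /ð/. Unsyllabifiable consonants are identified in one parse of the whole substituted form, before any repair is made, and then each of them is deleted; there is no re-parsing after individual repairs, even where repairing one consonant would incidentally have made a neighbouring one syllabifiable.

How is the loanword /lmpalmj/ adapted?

Substitution: /l/ → /x/, /m/ → /ð/, giving /xðpaxðj/.
Under (C)(C)V, the unsyllabifiable consonants are /x/, /x/, /ð/, /j/ (no codas are permitted; onsets may contain at most 2 consonants).
Deletion applies to /x/, /x/, /ð/, /j/.

ðpa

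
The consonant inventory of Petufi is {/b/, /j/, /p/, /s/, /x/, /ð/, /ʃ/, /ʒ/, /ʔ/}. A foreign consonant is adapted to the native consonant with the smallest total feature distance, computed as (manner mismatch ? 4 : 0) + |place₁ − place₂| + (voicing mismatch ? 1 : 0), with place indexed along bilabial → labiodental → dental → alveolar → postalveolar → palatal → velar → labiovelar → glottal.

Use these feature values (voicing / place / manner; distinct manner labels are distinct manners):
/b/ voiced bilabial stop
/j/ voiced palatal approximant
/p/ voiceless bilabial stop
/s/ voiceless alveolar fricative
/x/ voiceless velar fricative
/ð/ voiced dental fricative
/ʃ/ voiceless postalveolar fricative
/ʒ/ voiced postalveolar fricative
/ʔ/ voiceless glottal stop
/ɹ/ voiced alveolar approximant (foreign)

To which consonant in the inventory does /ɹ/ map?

j

/j/ is closest: same manner (approximant), place distance 2 (alveolar→palatal), same voicing; total 2. Next closest is /s/ at distance 5.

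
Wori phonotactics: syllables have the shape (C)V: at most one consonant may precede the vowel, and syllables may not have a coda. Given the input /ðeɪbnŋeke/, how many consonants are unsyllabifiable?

The consonants /b/, /n/ cannot be parsed into a legal (C)V syllable (no codas are permitted; onsets are limited to one consonant).

2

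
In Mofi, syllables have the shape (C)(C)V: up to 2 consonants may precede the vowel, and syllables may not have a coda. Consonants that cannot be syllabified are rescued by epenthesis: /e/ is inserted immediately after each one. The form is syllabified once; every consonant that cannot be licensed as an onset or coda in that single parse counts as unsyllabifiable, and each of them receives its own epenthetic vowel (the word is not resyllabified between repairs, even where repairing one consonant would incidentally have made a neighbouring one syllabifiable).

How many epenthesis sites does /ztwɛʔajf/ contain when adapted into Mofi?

3

The unsyllabifiable consonants are /z/, /j/, /f/; each receives one epenthetic vowel.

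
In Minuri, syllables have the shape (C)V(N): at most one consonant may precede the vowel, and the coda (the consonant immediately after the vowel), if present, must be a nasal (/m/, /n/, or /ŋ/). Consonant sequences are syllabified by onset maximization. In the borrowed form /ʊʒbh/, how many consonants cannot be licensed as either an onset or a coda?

Syllabifying with onset maximization leaves /ʒ/, /b/, /h/ stranded (only a nasal (/m/, /n/, or /ŋ/) is licensed in coda position; onsets are limited to one consonant).

3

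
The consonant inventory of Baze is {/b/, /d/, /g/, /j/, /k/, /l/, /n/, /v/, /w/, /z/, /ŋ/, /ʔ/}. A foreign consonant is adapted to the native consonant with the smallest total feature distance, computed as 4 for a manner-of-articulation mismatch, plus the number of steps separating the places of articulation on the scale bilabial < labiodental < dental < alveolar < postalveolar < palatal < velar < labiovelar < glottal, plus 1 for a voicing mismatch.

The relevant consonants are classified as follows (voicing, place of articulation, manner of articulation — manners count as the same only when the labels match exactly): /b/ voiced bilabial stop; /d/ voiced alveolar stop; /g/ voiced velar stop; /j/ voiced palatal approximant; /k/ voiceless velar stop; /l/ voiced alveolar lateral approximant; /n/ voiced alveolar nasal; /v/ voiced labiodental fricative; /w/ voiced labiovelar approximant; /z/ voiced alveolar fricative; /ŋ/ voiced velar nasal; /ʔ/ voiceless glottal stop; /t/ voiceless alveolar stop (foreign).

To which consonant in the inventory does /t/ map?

d

/d/ is closest: same manner (stop), place distance 0 (alveolar→alveolar), voicing differs (+1); total 1. Next closest is /k/ at distance 3.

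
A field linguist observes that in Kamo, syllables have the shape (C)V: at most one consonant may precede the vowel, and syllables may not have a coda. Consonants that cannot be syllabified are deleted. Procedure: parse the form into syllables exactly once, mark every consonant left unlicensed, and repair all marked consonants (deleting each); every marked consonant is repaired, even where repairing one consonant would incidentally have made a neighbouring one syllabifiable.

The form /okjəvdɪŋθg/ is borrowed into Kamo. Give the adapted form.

The consonants /k/, /v/, /ŋ/, /θ/, /g/ cannot be parsed into a legal (C)V syllable (no codas are permitted; onsets are limited to one consonant).
Deletion applies to /k/, /v/, /ŋ/, /θ/, /g/.

ojədɪ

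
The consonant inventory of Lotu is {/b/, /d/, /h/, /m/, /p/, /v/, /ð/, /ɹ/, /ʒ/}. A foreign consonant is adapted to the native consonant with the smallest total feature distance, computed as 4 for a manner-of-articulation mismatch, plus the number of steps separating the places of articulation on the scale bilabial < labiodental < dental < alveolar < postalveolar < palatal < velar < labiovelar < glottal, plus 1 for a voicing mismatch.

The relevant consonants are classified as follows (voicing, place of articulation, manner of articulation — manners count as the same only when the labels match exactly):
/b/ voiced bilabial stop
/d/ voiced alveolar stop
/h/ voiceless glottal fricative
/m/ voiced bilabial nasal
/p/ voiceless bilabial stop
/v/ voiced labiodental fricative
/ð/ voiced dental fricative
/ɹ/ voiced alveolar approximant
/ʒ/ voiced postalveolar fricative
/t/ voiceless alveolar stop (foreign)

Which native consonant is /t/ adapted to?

d

/d/ is closest: same manner (stop), place distance 0 (alveolar→alveolar), voicing differs (+1); total 1. Next closest is /p/ at distance 3.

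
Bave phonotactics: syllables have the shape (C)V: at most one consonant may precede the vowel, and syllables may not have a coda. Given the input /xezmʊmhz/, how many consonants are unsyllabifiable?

4

Syllabifying with onset maximization leaves /z/, /m/, /h/, /z/ stranded (no codas are permitted; onsets are limited to one consonant).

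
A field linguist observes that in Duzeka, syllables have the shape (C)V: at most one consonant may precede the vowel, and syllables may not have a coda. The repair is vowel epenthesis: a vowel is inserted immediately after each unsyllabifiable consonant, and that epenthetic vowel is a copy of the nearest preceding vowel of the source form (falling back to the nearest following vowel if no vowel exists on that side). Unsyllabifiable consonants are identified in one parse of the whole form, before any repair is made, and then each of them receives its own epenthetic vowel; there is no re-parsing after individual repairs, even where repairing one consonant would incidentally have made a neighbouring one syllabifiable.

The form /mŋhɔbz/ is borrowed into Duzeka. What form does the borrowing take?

mɔŋɔhɔbɔzɔ

The consonants /m/, /ŋ/, /b/, /z/ cannot be parsed into a legal (C)V syllable (no codas are permitted; onsets are limited to one consonant).
Epenthesis after each stranded consonant: /m/ → /mɔ/, /ŋ/ → /ŋɔ/, /b/ → /bɔ/, /z/ → /zɔ/.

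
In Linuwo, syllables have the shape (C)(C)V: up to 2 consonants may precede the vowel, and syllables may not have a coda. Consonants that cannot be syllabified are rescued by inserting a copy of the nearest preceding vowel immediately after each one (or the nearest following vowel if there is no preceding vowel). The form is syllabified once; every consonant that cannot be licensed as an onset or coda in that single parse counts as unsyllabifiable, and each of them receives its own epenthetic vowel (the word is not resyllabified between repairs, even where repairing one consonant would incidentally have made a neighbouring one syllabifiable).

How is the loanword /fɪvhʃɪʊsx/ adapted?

Under (C)(C)V, the unsyllabifiable consonants are /v/, /s/, /x/ (no codas are permitted; onsets may contain at most 2 consonants).
Inserting the epenthetic vowel yields /v/ → /vɪ/, /s/ → /sʊ/, /x/ → /xʊ/.

fɪvɪhʃɪʊsʊxʊ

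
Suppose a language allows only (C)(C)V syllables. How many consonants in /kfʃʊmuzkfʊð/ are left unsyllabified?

The consonants /k/, /z/, /ð/ cannot be parsed into a legal (C)(C)V syllable (no codas are permitted; onsets may contain at most 2 consonants).

3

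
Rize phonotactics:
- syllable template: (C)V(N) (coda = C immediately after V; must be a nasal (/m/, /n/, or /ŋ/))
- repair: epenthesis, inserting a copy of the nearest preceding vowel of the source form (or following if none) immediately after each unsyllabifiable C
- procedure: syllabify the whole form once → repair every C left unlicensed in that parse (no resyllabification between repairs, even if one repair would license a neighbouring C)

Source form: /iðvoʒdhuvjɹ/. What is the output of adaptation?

Syllabifying with onset maximization leaves /ð/, /ʒ/, /d/, /v/, /j/, /ɹ/ stranded (only a nasal (/m/, /n/, or /ŋ/) is licensed in coda position; onsets are limited to one consonant).
Inserting the epenthetic vowel yields /ð/ → /ði/, /ʒ/ → /ʒo/, /d/ → /do/, /v/ → /vu/, /j/ → /ju/, /ɹ/ → /ɹu/.

iðivoʒodohuvujuɹu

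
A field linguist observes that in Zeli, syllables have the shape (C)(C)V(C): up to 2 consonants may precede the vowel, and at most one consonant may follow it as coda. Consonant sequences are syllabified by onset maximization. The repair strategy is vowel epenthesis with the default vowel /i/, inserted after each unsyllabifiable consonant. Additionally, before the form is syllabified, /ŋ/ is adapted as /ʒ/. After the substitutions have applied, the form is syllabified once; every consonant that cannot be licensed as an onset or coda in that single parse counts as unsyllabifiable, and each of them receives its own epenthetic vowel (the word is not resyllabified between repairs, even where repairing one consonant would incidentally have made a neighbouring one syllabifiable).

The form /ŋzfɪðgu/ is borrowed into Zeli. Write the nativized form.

Substitution: /ŋ/ → /ʒ/, giving /ʒzfɪðgu/.
The consonants /ʒ/ cannot be parsed into a legal (C)(C)V(C) syllable (at most one coda consonant is licensed; onsets may contain at most 2 consonants).
Inserting the epenthetic vowel yields /ʒ/ → /ʒi/.

ʒizfɪðgu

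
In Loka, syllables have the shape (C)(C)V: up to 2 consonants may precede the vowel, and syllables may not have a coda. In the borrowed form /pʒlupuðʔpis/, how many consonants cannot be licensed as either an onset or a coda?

Under (C)(C)V, the unsyllabifiable consonants are /p/, /ð/, /s/ (no codas are permitted; onsets may contain at most 2 consonants).

3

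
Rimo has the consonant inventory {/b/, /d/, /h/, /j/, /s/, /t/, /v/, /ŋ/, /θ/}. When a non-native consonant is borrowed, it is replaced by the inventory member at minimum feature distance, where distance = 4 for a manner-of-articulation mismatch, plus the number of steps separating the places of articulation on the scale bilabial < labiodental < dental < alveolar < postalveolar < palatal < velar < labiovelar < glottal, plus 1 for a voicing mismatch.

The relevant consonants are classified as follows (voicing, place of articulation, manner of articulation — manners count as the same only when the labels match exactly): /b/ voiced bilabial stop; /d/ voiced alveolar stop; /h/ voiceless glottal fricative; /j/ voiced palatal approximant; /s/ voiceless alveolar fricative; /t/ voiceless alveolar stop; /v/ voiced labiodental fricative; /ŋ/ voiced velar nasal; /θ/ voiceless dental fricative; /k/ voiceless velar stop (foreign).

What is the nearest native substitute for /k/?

/t/ is closest: same manner (stop), place distance 3 (velar→alveolar), same voicing; total 3. Next closest is /d/ at distance 4.

t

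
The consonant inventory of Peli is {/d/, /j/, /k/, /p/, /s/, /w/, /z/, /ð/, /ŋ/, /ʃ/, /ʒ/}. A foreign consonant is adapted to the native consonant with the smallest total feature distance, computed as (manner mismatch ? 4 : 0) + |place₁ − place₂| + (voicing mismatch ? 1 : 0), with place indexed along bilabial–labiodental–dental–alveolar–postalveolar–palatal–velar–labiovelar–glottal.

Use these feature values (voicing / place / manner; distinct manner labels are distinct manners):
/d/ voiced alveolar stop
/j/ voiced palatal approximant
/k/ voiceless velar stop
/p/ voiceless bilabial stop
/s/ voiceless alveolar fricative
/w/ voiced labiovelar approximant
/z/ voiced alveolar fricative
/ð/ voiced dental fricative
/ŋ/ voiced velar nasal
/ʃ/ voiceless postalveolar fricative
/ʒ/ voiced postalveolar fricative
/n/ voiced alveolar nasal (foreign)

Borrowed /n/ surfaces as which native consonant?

/ŋ/ is closest: same manner (nasal), place distance 3 (alveolar→velar), same voicing; total 3. Next closest is /d/ at distance 4.

ŋ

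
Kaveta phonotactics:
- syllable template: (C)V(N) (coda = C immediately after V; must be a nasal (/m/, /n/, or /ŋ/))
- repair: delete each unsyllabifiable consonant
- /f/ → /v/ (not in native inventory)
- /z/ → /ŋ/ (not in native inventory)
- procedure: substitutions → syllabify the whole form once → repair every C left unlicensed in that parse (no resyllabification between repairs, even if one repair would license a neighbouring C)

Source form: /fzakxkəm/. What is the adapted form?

Substitution: /f/ → /v/, /z/ → /ŋ/, giving /vŋakxkəm/.
The consonants /v/, /k/, /x/ cannot be parsed into a legal (C)V(N) syllable (only a nasal (/m/, /n/, or /ŋ/) is licensed in coda position; onsets are limited to one consonant).
Deletion applies to /v/, /k/, /x/.

ŋakəm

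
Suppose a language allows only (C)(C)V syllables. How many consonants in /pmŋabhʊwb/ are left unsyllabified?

3

The consonants /p/, /w/, /b/ cannot be parsed into a legal (C)(C)V syllable (no codas are permitted; onsets may contain at most 2 consonants).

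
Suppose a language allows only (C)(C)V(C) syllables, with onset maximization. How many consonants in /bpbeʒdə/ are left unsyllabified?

Syllabifying with onset maximization leaves /b/ stranded (at most one coda consonant is licensed; onsets may contain at most 2 consonants).

1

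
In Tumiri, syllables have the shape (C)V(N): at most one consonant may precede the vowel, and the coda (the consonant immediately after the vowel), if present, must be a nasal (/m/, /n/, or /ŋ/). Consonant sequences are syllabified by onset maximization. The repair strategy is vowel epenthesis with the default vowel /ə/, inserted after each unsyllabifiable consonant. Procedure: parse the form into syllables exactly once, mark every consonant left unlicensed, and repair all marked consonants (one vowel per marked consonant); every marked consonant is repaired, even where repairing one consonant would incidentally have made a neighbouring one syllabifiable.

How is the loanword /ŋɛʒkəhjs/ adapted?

Under (C)V(N), the unsyllabifiable consonants are /ʒ/, /h/, /j/, /s/ (only a nasal (/m/, /n/, or /ŋ/) is licensed in coda position; onsets are limited to one consonant).
Each unlicensed consonant becomes the onset of a new syllable: /ʒ/ → /ʒə/, /h/ → /hə/, /j/ → /jə/, /s/ → /sə/.

ŋɛʒəkəhəjəsə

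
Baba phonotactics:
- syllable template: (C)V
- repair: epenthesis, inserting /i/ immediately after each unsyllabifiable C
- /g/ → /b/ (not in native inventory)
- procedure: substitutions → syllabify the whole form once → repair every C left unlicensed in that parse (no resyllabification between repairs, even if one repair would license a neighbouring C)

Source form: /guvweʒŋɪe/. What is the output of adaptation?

Substitution: /g/ → /b/, giving /buvweʒŋɪe/.
Syllabifying with onset maximization leaves /v/, /ʒ/ stranded (no codas are permitted; onsets are limited to one consonant).
Epenthesis after each stranded consonant: /v/ → /vi/, /ʒ/ → /ʒi/.

buviweʒiŋɪe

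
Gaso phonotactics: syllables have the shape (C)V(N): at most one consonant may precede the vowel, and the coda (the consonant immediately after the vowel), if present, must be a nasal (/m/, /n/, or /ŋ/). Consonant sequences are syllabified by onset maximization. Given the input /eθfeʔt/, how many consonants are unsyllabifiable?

3

Under (C)V(N), the unsyllabifiable consonants are /θ/, /ʔ/, /t/ (only a nasal (/m/, /n/, or /ŋ/) is licensed in coda position; onsets are limited to one consonant).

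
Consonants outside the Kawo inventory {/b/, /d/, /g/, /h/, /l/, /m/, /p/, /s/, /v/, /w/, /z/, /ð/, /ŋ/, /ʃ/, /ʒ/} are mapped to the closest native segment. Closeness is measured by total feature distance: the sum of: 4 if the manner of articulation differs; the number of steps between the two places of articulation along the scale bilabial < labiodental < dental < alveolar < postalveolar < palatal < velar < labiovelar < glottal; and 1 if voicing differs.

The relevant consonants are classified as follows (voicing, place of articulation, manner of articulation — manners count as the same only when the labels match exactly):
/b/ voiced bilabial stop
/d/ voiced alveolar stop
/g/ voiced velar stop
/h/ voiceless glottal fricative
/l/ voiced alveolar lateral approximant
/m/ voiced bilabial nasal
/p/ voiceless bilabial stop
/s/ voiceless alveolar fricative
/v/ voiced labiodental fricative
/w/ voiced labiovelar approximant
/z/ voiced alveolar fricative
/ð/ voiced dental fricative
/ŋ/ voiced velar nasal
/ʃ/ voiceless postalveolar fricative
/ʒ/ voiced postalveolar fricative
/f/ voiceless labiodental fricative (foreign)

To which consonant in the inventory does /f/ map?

/v/ is closest: same manner (fricative), place distance 0 (labiodental→labiodental), voicing differs (+1); total 1. Next closest is /s/ at distance 2.

v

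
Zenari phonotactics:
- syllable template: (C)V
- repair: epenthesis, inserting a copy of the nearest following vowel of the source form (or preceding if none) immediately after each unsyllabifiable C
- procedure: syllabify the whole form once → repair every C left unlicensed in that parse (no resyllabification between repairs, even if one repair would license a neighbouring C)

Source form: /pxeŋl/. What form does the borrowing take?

Under (C)V, the unsyllabifiable consonants are /p/, /ŋ/, /l/ (no codas are permitted; onsets are limited to one consonant).
Each unlicensed consonant becomes the onset of a new syllable: /p/ → /pe/, /ŋ/ → /ŋe/, /l/ → /le/.

pexeŋele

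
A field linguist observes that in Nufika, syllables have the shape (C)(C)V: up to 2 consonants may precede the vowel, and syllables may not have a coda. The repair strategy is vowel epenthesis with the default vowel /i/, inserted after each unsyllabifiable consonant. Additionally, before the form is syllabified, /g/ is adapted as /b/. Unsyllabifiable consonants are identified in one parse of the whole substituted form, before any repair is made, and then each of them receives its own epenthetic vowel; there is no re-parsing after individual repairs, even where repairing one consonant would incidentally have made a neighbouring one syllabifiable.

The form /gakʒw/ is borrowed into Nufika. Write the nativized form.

Substitution: /g/ → /b/, giving /bakʒw/.
Syllabifying with onset maximization leaves /k/, /ʒ/, /w/ stranded (no codas are permitted; onsets may contain at most 2 consonants).
Epenthesis after each stranded consonant: /k/ → /ki/, /ʒ/ → /ʒi/, /w/ → /wi/.

bakiʒiwi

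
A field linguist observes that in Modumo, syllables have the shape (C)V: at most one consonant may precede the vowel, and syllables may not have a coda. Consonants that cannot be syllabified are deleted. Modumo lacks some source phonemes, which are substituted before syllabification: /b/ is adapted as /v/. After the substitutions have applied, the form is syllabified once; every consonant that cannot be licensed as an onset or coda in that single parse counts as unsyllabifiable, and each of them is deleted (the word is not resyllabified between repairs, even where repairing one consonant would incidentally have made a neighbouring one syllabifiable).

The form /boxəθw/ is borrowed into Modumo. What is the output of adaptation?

Substitution: /b/ → /v/, giving /voxəθw/.
The consonants /θ/, /w/ cannot be parsed into a legal (C)V syllable (no codas are permitted; onsets are limited to one consonant).
Each unlicensed consonant is deleted: /θ/, /w/.

voxə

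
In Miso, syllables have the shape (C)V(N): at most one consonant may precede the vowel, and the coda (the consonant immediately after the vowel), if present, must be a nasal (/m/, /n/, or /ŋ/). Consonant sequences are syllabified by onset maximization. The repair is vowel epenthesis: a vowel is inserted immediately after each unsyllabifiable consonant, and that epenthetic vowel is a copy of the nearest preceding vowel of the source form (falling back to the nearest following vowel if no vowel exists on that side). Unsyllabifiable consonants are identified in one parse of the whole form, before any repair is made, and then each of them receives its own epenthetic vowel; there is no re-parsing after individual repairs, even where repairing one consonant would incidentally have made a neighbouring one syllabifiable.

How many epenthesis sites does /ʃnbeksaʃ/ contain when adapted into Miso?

The unsyllabifiable consonants are /ʃ/, /n/, /k/, /ʃ/; each receives one epenthetic vowel.

4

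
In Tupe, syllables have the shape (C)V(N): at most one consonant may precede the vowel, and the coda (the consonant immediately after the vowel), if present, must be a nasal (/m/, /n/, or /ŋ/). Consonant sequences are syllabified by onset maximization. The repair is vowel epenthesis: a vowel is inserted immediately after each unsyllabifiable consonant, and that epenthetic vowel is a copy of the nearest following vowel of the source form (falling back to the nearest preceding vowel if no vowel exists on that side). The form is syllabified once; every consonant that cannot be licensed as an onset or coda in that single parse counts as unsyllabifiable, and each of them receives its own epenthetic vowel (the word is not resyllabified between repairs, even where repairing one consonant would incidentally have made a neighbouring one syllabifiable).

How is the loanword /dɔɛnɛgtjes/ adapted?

Syllabifying with onset maximization leaves /g/, /t/, /s/ stranded (only a nasal (/m/, /n/, or /ŋ/) is licensed in coda position; onsets are limited to one consonant).
Inserting the epenthetic vowel yields /g/ → /ge/, /t/ → /te/, /s/ → /se/.

dɔɛnɛgetejese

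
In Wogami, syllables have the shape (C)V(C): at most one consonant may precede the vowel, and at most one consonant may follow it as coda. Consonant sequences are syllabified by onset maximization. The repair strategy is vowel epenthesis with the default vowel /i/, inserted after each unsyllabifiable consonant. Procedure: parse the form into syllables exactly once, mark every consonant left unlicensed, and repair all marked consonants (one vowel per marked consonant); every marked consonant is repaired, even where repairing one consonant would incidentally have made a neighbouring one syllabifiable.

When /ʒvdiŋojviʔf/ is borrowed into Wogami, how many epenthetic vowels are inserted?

The unsyllabifiable consonants are /ʒ/, /v/, /f/; each receives one epenthetic vowel.

3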